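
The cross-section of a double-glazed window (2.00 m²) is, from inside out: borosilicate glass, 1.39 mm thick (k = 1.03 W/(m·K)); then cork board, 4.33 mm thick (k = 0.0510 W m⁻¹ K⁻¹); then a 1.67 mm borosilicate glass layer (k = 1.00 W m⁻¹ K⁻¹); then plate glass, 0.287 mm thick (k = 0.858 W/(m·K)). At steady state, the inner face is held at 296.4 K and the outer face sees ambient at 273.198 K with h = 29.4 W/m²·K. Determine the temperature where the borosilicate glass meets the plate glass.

T = 279.72 K

Series thermal resistances, inner to outer:
  R_borosilicate glass = L/(kA) = 0.00139/(1.03·2.00) = 6.748×10^-4 K/W
  R_cork board = L/(kA) = 0.00433/(0.0510·2.00) = 0.04245 K/W
  R_borosilicate glass = L/(kA) = 0.00167/(1.00·2.00) = 8.350×10^-4 K/W
  R_plate glass = L/(kA) = 2.87×10^-4/(0.858·2.00) = 1.672×10^-4 K/W
  R_conv,out = 1/(hA) = 1/(29.4·2.00) = 0.01701 K/W
ΣR = 6.748×10^-4 + 0.04245 + 8.350×10^-4 + 1.672×10^-4 + 0.01701 = 0.06114 K/W
Q = ΔT/ΣR = (296.4 K − 273.198 K)/0.06114 = 379.5 W
From the inner boundary to the borosilicate glass/plate glass interface, ΣR_partial = 0.04396 K/W.
T_interface = T_in − Q·ΣR_partial = 296.4 K − (379.5)(0.04396) = 279.72 K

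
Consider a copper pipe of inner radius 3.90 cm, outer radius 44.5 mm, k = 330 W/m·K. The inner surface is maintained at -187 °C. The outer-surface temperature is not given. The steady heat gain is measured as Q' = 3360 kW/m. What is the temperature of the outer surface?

T_out = 26.8 °C

Sum the resistances:
  R'_copper = ln(0.0445/0.0390)/(2πk) = 0.1319/(2π·330) = 6.363×10^-5 m·K/W
ΣR = 6.363×10^-5 m·K/W
ΔT = Q'·ΣR = 3.36×10^6 × 6.363×10^-5 = 213.8 K
Heat flows inward, so T_out = T_in + ΔT = -187 + 213.8 = 26.8 °C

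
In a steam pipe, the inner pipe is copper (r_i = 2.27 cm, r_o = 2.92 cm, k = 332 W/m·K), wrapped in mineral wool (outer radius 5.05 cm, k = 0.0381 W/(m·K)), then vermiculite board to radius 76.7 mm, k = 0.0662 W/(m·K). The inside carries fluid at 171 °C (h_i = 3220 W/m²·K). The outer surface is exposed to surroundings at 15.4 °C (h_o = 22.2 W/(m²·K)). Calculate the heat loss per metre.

Resistance network (inner→outer):
  R'_conv,in = 1/(2πr h) = 1/(2π·0.0227·3220) = 0.002177 m·K/W
  R'_copper = ln(0.0292/0.0227)/(2πk) = 0.2518/(2π·332) = 1.207×10^-4 m·K/W
  R'_mineral wool = ln(0.0505/0.0292)/(2πk) = 0.5478/(2π·0.0381) = 2.288 m·K/W
  R'_vermiculite board = ln(0.0767/0.0505)/(2πk) = 0.4179/(2π·0.0662) = 1.005 m·K/W
  R'_conv,out = 1/(2πr h) = 1/(2π·0.0767·22.2) = 0.09347 m·K/W
ΣR = 0.002177 + 1.207×10^-4 + 2.288 + 1.005 + 0.09347 = 3.389 m·K/W
Q' = ΔT/ΣR = (171 °C − 15.4 °C)/3.389 = 45.9 W/m

Q' = 45.9 W/m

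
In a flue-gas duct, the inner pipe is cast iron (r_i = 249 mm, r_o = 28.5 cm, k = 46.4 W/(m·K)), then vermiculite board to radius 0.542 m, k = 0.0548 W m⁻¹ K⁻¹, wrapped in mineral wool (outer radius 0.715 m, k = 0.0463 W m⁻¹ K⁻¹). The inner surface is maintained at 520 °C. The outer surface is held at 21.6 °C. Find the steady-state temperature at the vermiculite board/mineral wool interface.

T = 190 °C

Series thermal resistances, inner to outer:
  R'_cast iron = ln(0.285/0.249)/(2πk) = 0.1350/(2π·46.4) = 4.632×10^-4 m·K/W
  R'_vermiculite board = ln(0.542/0.285)/(2πk) = 0.6428/(2π·0.0548) = 1.867 m·K/W
  R'_mineral wool = ln(0.715/0.542)/(2πk) = 0.2770/(2π·0.0463) = 0.9522 m·K/W
ΣR = 4.632×10^-4 + 1.867 + 0.9522 = 2.820 m·K/W
Q' = ΔT/ΣR = (520 °C − 21.6 °C)/2.820 = 176.7 W/m
From the inner boundary to the vermiculite board/mineral wool interface, ΣR_partial = 1.867 m·K/W.
T_interface = T_in − Q'·ΣR_partial = 520 °C − (176.7)(1.867) = 190 °C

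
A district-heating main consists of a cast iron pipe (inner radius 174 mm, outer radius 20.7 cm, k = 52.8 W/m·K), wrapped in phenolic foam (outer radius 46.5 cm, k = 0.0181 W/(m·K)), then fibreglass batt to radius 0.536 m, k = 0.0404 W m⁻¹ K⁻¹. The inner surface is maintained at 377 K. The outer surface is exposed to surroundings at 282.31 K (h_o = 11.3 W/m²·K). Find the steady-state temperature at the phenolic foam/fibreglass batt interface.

T = 289.5 K

Resistance network (inner→outer):
  R'_cast iron = ln(0.207/0.174)/(2πk) = 0.1737/(2π·52.8) = 5.235×10^-4 m·K/W
  R'_phenolic foam = ln(0.465/0.207)/(2πk) = 0.8093/(2π·0.0181) = 7.116 m·K/W
  R'_fibreglass batt = ln(0.536/0.465)/(2πk) = 0.1421/(2π·0.0404) = 0.5598 m·K/W
  R'_conv,out = 1/(2πr h) = 1/(2π·0.536·11.3) = 0.02628 m·K/W
ΣR = 5.235×10^-4 + 7.116 + 0.5598 + 0.02628 = 7.703 m·K/W
Q' = ΔT/ΣR = (377 K − 282.31 K)/7.703 = 12.29 W/m
From the inner boundary to the phenolic foam/fibreglass batt interface, ΣR_partial = 7.117 m·K/W.
T_interface = T_in − Q'·ΣR_partial = 377 K − (12.29)(7.117) = 289.5 K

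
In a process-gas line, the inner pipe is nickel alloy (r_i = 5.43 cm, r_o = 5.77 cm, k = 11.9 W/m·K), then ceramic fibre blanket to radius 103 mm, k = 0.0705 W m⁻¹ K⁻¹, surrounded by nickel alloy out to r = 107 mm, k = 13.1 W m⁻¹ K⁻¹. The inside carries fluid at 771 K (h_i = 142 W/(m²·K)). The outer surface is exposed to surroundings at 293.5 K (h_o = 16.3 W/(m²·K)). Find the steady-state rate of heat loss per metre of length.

Treat each layer as a resistance in series:
  R'_conv,in = 1/(2πr h) = 1/(2π·0.0543·142) = 0.02064 m·K/W
  R'_nickel alloy = ln(0.0577/0.0543)/(2πk) = 0.06073/(2π·11.9) = 8.123×10^-4 m·K/W
  R'_ceramic fibre blanket = ln(0.103/0.0577)/(2πk) = 0.5795/(2π·0.0705) = 1.308 m·K/W
  R'_nickel alloy = ln(0.107/0.103)/(2πk) = 0.03810/(2π·13.1) = 4.629×10^-4 m·K/W
  R'_conv,out = 1/(2πr h) = 1/(2π·0.107·16.3) = 0.09125 m·K/W
ΣR = 0.02064 + 8.123×10^-4 + 1.308 + 4.629×10^-4 + 0.09125 = 1.421 m·K/W
Q' = ΔT/ΣR = (771 K − 293.5 K)/1.421 = 336 W/m

Q' = 336 W/m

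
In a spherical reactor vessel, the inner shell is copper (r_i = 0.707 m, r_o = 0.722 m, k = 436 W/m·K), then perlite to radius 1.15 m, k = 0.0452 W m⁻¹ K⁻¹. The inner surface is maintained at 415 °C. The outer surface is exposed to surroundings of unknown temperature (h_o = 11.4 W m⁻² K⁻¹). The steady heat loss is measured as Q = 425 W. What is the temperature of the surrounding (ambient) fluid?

T_out = 27.1 °C

Sum the resistances:
  R_copper = (1/0.707 − 1/0.722)/(4πk) = 0.02939/(4π·436) = 5.363×10^-6 K/W
  R_perlite = (1/0.722 − 1/1.15)/(4πk) = 0.5155/(4π·0.0452) = 0.9075 K/W
  R_conv,out = 1/(4πr²h) = 1/(4π·1.15²·11.4) = 0.005278 K/W
ΣR = 0.9128 K/W
ΔT = Q·ΣR = 425 × 0.9128 = 387.9 K
Heat flows outward, so T_out = T_in − ΔT = 415 − 387.9 = 27.1 °C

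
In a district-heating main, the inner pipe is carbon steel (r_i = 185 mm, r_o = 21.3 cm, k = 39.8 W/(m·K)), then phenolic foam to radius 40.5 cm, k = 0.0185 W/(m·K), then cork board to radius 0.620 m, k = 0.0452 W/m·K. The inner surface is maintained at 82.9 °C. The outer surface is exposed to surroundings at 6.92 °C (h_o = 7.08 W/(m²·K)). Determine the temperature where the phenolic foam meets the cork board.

T = 23.4 °C

Resistance network (inner→outer):
  R'_carbon steel = ln(0.213/0.185)/(2πk) = 0.1409/(2π·39.8) = 5.636×10^-4 m·K/W
  R'_phenolic foam = ln(0.405/0.213)/(2πk) = 0.6426/(2π·0.0185) = 5.528 m·K/W
  R'_cork board = ln(0.620/0.405)/(2πk) = 0.4258/(2π·0.0452) = 1.499 m·K/W
  R'_conv,out = 1/(2πr h) = 1/(2π·0.620·7.08) = 0.03626 m·K/W
ΣR = 5.636×10^-4 + 5.528 + 1.499 + 0.03626 = 7.064 m·K/W
Q' = ΔT/ΣR = (82.9 °C − 6.92 °C)/7.064 = 10.76 W/m
From the inner boundary to the phenolic foam/cork board interface, ΣR_partial = 5.529 m·K/W.
T_interface = T_in − Q'·ΣR_partial = 82.9 °C − (10.76)(5.529) = 23.4 °C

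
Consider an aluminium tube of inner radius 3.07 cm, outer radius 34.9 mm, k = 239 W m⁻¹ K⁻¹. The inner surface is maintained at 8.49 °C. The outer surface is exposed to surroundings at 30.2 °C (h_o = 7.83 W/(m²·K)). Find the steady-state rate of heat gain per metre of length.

Q' = 37.3 W/m

Resistance network (inner→outer):
  R'_aluminium = ln(0.0349/0.0307)/(2πk) = 0.1282/(2π·239) = 8.539×10^-5 m·K/W
  R'_conv,out = 1/(2πr h) = 1/(2π·0.0349·7.83) = 0.5824 m·K/W
ΣR = 8.539×10^-5 + 0.5824 = 0.5825 m·K/W
Q' = ΔT/ΣR = (8.49 °C − 30.2 °C)/0.5825 = -37.3 W/m
(Negative Q' ⇒ heat flows inward; heat gain = 37.3 W/m.)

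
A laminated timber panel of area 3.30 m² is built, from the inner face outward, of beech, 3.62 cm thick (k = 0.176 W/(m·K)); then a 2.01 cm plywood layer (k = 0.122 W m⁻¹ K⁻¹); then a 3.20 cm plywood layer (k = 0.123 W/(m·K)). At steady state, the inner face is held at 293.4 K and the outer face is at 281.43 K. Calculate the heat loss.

Treat each layer as a resistance in series:
  R_beech = L/(kA) = 0.0362/(0.176·3.30) = 0.06233 K/W
  R_plywood = L/(kA) = 0.0201/(0.122·3.30) = 0.04993 K/W
  R_plywood = L/(kA) = 0.0320/(0.123·3.30) = 0.07884 K/W
ΣR = 0.06233 + 0.04993 + 0.07884 = 0.1911 K/W
Q = ΔT/ΣR = (293.4 K − 281.43 K)/0.1911 = 62.6 W

Q = 62.6 W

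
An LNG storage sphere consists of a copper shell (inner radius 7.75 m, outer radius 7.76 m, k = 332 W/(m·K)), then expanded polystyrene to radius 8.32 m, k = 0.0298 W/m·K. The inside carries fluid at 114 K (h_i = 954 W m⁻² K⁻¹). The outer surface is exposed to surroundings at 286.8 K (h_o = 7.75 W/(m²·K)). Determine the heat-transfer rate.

Q = 7.41 kW

Resistance network (inner→outer):
  R_conv,in = 1/(4πr²h) = 1/(4π·7.75²·954) = 1.389×10^-6 K/W
  R_copper = (1/7.75 − 1/7.76)/(4πk) = 1.663×10^-4/(4π·332) = 3.986×10^-8 K/W
  R_expanded polystyrene = (1/7.76 − 1/8.32)/(4πk) = 0.008674/(4π·0.0298) = 0.02316 K/W
  R_conv,out = 1/(4πr²h) = 1/(4π·8.32²·7.75) = 1.483×10^-4 K/W
ΣR = 1.389×10^-6 + 3.986×10^-8 + 0.02316 + 1.483×10^-4 = 0.02331 K/W
Q = ΔT/ΣR = (114 K − 286.8 K)/0.02331 = -7410 W
(Negative Q ⇒ heat flows inward; heat gain = 7410 W.)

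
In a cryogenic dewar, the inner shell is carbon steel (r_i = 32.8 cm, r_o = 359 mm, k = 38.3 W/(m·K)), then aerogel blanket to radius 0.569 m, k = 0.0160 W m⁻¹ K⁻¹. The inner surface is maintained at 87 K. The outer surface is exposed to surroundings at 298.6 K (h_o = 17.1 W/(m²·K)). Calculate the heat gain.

Q = 41.3 W

Resistance network (inner→outer):
  R_carbon steel = (1/0.328 − 1/0.359)/(4πk) = 0.2633/(4π·38.3) = 5.470×10^-4 K/W
  R_aerogel blanket = (1/0.359 − 1/0.569)/(4πk) = 1.028/(4π·0.0160) = 5.113 K/W
  R_conv,out = 1/(4πr²h) = 1/(4π·0.569²·17.1) = 0.01437 K/W
ΣR = 5.470×10^-4 + 5.113 + 0.01437 = 5.128 K/W
Q = ΔT/ΣR = (87 K − 298.6 K)/5.128 = -41.3 W
(Negative Q ⇒ heat flows inward; heat gain = 41.3 W.)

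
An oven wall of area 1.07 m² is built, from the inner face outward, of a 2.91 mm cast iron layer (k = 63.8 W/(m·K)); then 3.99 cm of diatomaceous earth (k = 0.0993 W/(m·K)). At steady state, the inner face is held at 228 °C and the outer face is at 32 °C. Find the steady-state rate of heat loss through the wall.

Treat each layer as a resistance in series:
  R_cast iron = L/(kA) = 0.00291/(63.8·1.07) = 4.263×10^-5 K/W
  R_diatomaceous earth = L/(kA) = 0.0399/(0.0993·1.07) = 0.3755 K/W
ΣR = 4.263×10^-5 + 0.3755 = 0.3755 K/W
Q = ΔT/ΣR = (228 °C − 32 °C)/0.3755 = 522 W

Q = 522 W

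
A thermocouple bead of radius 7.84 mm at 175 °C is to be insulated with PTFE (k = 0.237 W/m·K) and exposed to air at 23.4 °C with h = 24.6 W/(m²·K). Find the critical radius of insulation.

r_cr = 1.93 cm

For a sphere, r_cr = 2k_ins/h = 2·0.237/24.6 = 0.0193 m = 1.93 cm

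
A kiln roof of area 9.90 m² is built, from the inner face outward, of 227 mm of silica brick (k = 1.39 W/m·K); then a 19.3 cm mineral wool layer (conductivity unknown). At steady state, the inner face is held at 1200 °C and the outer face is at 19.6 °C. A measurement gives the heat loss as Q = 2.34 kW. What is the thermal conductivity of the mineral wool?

k = 0.0400 W/m·K

ΣR = ΔT/Q = |1200 − 19.6|/2340 = 0.5044 K/W
Known resistances:
  R_silica brick = L/(kA) = 0.227/(1.39·9.90) = 0.01650 K/W
R_mineral wool = ΣR − ΣR_known = 0.5044 − 0.01650 = 0.4879 K/W
L/(kA) = 0.4879 ⇒ k = 0.193/(0.4879·9.90) = 0.0400 W/m·K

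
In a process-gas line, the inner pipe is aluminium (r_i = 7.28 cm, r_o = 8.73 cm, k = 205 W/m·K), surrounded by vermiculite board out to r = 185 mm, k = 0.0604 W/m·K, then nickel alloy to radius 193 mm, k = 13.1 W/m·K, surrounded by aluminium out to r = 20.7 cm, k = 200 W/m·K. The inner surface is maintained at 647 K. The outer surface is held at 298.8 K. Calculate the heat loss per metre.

Resistance network (inner→outer):
  R'_aluminium = ln(0.0873/0.0728)/(2πk) = 0.1816/(2π·205) = 1.410×10^-4 m·K/W
  R'_vermiculite board = ln(0.185/0.0873)/(2πk) = 0.7510/(2π·0.0604) = 1.979 m·K/W
  R'_nickel alloy = ln(0.193/0.185)/(2πk) = 0.04233/(2π·13.1) = 5.143×10^-4 m·K/W
  R'_aluminium = ln(0.207/0.193)/(2πk) = 0.07003/(2π·200) = 5.573×10^-5 m·K/W
ΣR = 1.410×10^-4 + 1.979 + 5.143×10^-4 + 5.573×10^-5 = 1.980 m·K/W
Q' = ΔT/ΣR = (647 K − 298.8 K)/1.980 = 176 W/m

Q' = 176 W/m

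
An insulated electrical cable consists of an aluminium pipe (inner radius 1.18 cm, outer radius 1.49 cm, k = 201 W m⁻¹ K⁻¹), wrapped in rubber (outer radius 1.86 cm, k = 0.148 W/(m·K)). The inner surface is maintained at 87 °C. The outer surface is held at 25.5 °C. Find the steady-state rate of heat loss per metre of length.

Q' = 258 W/m

Series thermal resistances, inner to outer:
  R'_aluminium = ln(0.0149/0.0118)/(2πk) = 0.2333/(2π·201) = 1.847×10^-4 m·K/W
  R'_rubber = ln(0.0186/0.0149)/(2πk) = 0.2218/(2π·0.148) = 0.2385 m·K/W
ΣR = 1.847×10^-4 + 0.2385 = 0.2387 m·K/W
Q' = ΔT/ΣR = (87 °C − 25.5 °C)/0.2387 = 258 W/m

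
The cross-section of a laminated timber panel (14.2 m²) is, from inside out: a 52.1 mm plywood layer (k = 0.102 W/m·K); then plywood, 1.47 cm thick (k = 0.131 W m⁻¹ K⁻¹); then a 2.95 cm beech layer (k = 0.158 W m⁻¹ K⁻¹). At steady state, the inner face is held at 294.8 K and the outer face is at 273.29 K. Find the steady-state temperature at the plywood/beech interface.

T = 278.25 K

Series thermal resistances, inner to outer:
  R_plywood = L/(kA) = 0.0521/(0.102·14.2) = 0.03597 K/W
  R_plywood = L/(kA) = 0.0147/(0.131·14.2) = 0.007902 K/W
  R_beech = L/(kA) = 0.0295/(0.158·14.2) = 0.01315 K/W
ΣR = 0.03597 + 0.007902 + 0.01315 = 0.05702 K/W
Q = ΔT/ΣR = (294.8 K − 273.29 K)/0.05702 = 377.2 W
From the inner boundary to the plywood/beech interface, ΣR_partial = 0.04387 K/W.
T_interface = T_in − Q·ΣR_partial = 294.8 K − (377.2)(0.04387) = 278.25 K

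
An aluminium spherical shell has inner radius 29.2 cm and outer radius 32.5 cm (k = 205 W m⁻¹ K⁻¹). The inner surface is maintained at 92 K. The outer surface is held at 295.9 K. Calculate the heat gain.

Q = 4πk·ΔT/(1/r₁ − 1/r₂) = 4π × 205 × 203.9 / (1/0.292 − 1/0.325) = 1.51×10^6 W

Q = 1510 kW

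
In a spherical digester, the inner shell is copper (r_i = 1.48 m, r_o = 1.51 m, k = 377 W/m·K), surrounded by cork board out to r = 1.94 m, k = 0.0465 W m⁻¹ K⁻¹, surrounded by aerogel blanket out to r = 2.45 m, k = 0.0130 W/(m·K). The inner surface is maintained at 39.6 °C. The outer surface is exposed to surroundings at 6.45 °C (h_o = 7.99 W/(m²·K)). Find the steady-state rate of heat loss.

Q = 36.4 W

Treat each layer as a resistance in series:
  R_copper = (1/1.48 − 1/1.51)/(4πk) = 0.01342/(4π·377) = 2.834×10^-6 K/W
  R_cork board = (1/1.51 − 1/1.94)/(4πk) = 0.1468/(4π·0.0465) = 0.2512 K/W
  R_aerogel blanket = (1/1.94 − 1/2.45)/(4πk) = 0.1073/(4π·0.0130) = 0.6568 K/W
  R_conv,out = 1/(4πr²h) = 1/(4π·2.45²·7.99) = 0.001659 K/W
ΣR = 2.834×10^-6 + 0.2512 + 0.6568 + 0.001659 = 0.9097 K/W
Q = ΔT/ΣR = (39.6 °C − 6.45 °C)/0.9097 = 36.4 W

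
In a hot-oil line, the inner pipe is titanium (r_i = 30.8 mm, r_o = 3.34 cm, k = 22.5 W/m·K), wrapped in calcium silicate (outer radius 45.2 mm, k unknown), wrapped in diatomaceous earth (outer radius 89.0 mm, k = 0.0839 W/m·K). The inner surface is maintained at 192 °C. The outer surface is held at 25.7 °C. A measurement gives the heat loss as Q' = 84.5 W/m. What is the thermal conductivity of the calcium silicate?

k = 0.0706 W/m·K

ΣR = ΔT/Q' = |192 − 25.7|/84.5 = 1.968 m·K/W
Known resistances:
  R'_titanium = ln(0.0334/0.0308)/(2πk) = 0.08104/(2π·22.5) = 5.732×10^-4 m·K/W
  R'_diatomaceous earth = ln(0.0890/0.0452)/(2πk) = 0.6775/(2π·0.0839) = 1.285 m·K/W
R_calcium silicate = ΣR − ΣR_known = 1.968 − 1.286 = 0.6820 m·K/W
ln(r₂/r₁)/(2πk) = 0.6820 ⇒ k = 0.3025/(2π·0.6820) = 0.0706 W/m·K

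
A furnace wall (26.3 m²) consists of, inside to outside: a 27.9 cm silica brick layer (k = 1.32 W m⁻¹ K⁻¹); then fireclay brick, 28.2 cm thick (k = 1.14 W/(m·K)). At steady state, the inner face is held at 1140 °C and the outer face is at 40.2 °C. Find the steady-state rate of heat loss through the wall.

Series thermal resistances, inner to outer:
  R_silica brick = L/(kA) = 0.279/(1.32·26.3) = 0.008037 K/W
  R_fireclay brick = L/(kA) = 0.282/(1.14·26.3) = 0.009406 K/W
ΣR = 0.008037 + 0.009406 = 0.01744 K/W
Q = ΔT/ΣR = (1140 °C − 40.2 °C)/0.01744 = 63100 W

Q = 63100 W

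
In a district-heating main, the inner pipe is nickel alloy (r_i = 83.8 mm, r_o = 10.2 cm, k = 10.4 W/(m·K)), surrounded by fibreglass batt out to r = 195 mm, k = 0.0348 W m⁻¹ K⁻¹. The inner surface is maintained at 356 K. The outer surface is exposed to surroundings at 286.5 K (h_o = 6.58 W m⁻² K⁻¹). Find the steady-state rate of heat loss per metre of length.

Q' = 22.5 W/m

Series thermal resistances, inner to outer:
  R'_nickel alloy = ln(0.102/0.0838)/(2πk) = 0.1965/(2π·10.4) = 0.003008 m·K/W
  R'_fibreglass batt = ln(0.195/0.102)/(2πk) = 0.6480/(2π·0.0348) = 2.964 m·K/W
  R'_conv,out = 1/(2πr h) = 1/(2π·0.195·6.58) = 0.1240 m·K/W
ΣR = 0.003008 + 2.964 + 0.1240 = 3.091 m·K/W
Q' = ΔT/ΣR = (356 K − 286.5 K)/3.091 = 22.5 W/m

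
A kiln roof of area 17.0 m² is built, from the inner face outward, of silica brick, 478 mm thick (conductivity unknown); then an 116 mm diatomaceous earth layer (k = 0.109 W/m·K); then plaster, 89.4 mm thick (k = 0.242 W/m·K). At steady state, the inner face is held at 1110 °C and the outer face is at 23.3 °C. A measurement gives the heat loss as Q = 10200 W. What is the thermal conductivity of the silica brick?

k = 1.27 W/m·K

ΣR = ΔT/Q = |1110 − 23.3|/10200 = 0.1065 K/W
Known resistances:
  R_diatomaceous earth = L/(kA) = 0.116/(0.109·17.0) = 0.06260 K/W
  R_plaster = L/(kA) = 0.0894/(0.242·17.0) = 0.02173 K/W
R_silica brick = ΣR − ΣR_known = 0.1065 − 0.08433 = 0.02217 K/W
L/(kA) = 0.02217 ⇒ k = 0.478/(0.02217·17.0) = 1.27 W/m·K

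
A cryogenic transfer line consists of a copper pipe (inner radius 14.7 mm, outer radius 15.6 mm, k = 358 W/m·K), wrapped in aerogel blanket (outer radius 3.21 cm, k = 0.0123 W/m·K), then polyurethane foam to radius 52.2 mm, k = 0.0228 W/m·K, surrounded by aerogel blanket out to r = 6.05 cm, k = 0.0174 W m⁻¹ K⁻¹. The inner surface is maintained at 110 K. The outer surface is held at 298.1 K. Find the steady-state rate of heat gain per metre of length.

Treat each layer as a resistance in series:
  R'_copper = ln(0.0156/0.0147)/(2πk) = 0.05942/(2π·358) = 2.642×10^-5 m·K/W
  R'_aerogel blanket = ln(0.0321/0.0156)/(2πk) = 0.7216/(2π·0.0123) = 9.337 m·K/W
  R'_polyurethane foam = ln(0.0522/0.0321)/(2πk) = 0.4862/(2π·0.0228) = 3.394 m·K/W
  R'_aerogel blanket = ln(0.0605/0.0522)/(2πk) = 0.1476/(2π·0.0174) = 1.350 m·K/W
ΣR = 2.642×10^-5 + 9.337 + 3.394 + 1.350 = 14.08 m·K/W
Q' = ΔT/ΣR = (110 K − 298.1 K)/14.08 = -13.4 W/m
(Negative Q' ⇒ heat flows inward; heat gain = 13.4 W/m.)

Q' = 13.4 W/m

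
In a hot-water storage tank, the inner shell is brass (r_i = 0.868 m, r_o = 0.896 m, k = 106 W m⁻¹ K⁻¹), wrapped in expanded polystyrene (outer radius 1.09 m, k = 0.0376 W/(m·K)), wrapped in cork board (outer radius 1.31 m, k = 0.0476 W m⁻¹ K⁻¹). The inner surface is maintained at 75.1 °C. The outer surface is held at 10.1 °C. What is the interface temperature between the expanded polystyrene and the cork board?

T = 34.8 °C

Series thermal resistances, inner to outer:
  R_brass = (1/0.868 − 1/0.896)/(4πk) = 0.03600/(4π·106) = 2.703×10^-5 K/W
  R_expanded polystyrene = (1/0.896 − 1/1.09)/(4πk) = 0.1986/(4π·0.0376) = 0.4204 K/W
  R_cork board = (1/1.09 − 1/1.31)/(4πk) = 0.1541/(4π·0.0476) = 0.2576 K/W
ΣR = 2.703×10^-5 + 0.4204 + 0.2576 = 0.6780 K/W
Q = ΔT/ΣR = (75.1 °C − 10.1 °C)/0.6780 = 95.87 W
From the inner boundary to the expanded polystyrene/cork board interface, ΣR_partial = 0.4204 K/W.
T_interface = T_in − Q·ΣR_partial = 75.1 °C − (95.87)(0.4204) = 34.8 °C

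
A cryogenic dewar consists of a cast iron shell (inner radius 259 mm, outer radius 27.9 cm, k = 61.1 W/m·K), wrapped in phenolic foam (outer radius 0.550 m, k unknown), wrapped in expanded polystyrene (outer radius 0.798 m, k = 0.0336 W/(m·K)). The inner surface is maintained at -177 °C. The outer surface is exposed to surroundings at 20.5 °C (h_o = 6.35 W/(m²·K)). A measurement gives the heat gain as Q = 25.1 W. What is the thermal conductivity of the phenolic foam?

ΣR = ΔT/Q = |-177 − 20.5|/25.1 = 7.869 K/W
Known resistances:
  R_cast iron = (1/0.259 − 1/0.279)/(4πk) = 0.2768/(4π·61.1) = 3.605×10^-4 K/W
  R_expanded polystyrene = (1/0.550 − 1/0.798)/(4πk) = 0.5650/(4π·0.0336) = 1.338 K/W
  R_conv,out = 1/(4πr²h) = 1/(4π·0.798²·6.35) = 0.01968 K/W
R_phenolic foam = ΣR − ΣR_known = 7.869 − 1.358 = 6.511 K/W
(1/r₁−1/r₂)/(4πk) = 6.511 ⇒ k = 1.766/(4π·6.511) = 0.0216 W/m·K

k = 0.0216 W/m·K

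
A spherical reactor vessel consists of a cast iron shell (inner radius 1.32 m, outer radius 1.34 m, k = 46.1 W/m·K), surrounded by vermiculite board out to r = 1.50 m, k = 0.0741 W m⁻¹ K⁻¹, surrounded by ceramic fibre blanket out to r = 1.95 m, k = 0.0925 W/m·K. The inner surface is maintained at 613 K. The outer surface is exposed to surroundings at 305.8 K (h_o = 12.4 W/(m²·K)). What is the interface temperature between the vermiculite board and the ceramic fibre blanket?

T = 493 K

Resistance network (inner→outer):
  R_cast iron = (1/1.32 − 1/1.34)/(4πk) = 0.01131/(4π·46.1) = 1.952×10^-5 K/W
  R_vermiculite board = (1/1.34 − 1/1.50)/(4πk) = 0.07960/(4π·0.0741) = 0.08549 K/W
  R_ceramic fibre blanket = (1/1.50 − 1/1.95)/(4πk) = 0.1538/(4π·0.0925) = 0.1324 K/W
  R_conv,out = 1/(4πr²h) = 1/(4π·1.95²·12.4) = 0.001688 K/W
ΣR = 1.952×10^-5 + 0.08549 + 0.1324 + 0.001688 = 0.2196 K/W
Q = ΔT/ΣR = (613 K − 305.8 K)/0.2196 = 1399 W
From the inner boundary to the vermiculite board/ceramic fibre blanket interface, ΣR_partial = 0.08551 K/W.
T_interface = T_in − Q·ΣR_partial = 613 K − (1399)(0.08551) = 493 K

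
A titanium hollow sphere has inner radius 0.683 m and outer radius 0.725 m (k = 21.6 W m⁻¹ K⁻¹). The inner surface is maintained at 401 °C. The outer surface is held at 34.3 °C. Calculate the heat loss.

Q = 4πk·ΔT/(1/r₁ − 1/r₂) = 4π × 21.6 × 366.7 / (1/0.683 − 1/0.725) = 1.17×10^6 W

Q = 1.17×10^6 W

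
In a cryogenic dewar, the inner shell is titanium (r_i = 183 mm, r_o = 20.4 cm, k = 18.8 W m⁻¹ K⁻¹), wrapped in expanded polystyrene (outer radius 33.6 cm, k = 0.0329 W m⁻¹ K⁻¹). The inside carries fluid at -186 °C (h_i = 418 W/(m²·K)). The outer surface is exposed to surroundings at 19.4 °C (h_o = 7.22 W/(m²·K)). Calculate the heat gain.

Resistance network (inner→outer):
  R_conv,in = 1/(4πr²h) = 1/(4π·0.183²·418) = 0.005685 K/W
  R_titanium = (1/0.183 − 1/0.204)/(4πk) = 0.5625/(4π·18.8) = 0.002381 K/W
  R_expanded polystyrene = (1/0.204 − 1/0.336)/(4πk) = 1.926/(4π·0.0329) = 4.658 K/W
  R_conv,out = 1/(4πr²h) = 1/(4π·0.336²·7.22) = 0.09763 K/W
ΣR = 0.005685 + 0.002381 + 4.658 + 0.09763 = 4.764 K/W
Q = ΔT/ΣR = (-186 °C − 19.4 °C)/4.764 = -43.1 W
(Negative Q ⇒ heat flows inward; heat gain = 43.1 W.)

Q = 43.1 W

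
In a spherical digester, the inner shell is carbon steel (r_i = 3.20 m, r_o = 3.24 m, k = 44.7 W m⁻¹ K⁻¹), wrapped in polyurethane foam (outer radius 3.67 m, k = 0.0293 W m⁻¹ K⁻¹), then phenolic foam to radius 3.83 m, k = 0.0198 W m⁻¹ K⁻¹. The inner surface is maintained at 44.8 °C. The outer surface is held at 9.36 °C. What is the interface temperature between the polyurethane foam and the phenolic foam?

T = 20.6 °C

Treat each layer as a resistance in series:
  R_carbon steel = (1/3.20 − 1/3.24)/(4πk) = 0.003858/(4π·44.7) = 6.868×10^-6 K/W
  R_polyurethane foam = (1/3.24 − 1/3.67)/(4πk) = 0.03616/(4π·0.0293) = 0.09822 K/W
  R_phenolic foam = (1/3.67 − 1/3.83)/(4πk) = 0.01138/(4π·0.0198) = 0.04575 K/W
ΣR = 6.868×10^-6 + 0.09822 + 0.04575 = 0.1440 K/W
Q = ΔT/ΣR = (44.8 °C − 9.36 °C)/0.1440 = 246.1 W
From the inner boundary to the polyurethane foam/phenolic foam interface, ΣR_partial = 0.09823 K/W.
T_interface = T_in − Q·ΣR_partial = 44.8 °C − (246.1)(0.09823) = 20.6 °C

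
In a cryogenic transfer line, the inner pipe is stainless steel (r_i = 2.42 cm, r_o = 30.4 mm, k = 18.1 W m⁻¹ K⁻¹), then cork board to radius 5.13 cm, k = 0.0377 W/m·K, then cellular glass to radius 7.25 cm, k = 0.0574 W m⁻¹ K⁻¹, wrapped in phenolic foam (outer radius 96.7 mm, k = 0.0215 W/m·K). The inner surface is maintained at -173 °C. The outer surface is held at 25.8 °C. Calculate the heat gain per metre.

Resistance network (inner→outer):
  R'_stainless steel = ln(0.0304/0.0242)/(2πk) = 0.2281/(2π·18.1) = 0.002006 m·K/W
  R'_cork board = ln(0.0513/0.0304)/(2πk) = 0.5232/(2π·0.0377) = 2.209 m·K/W
  R'_cellular glass = ln(0.0725/0.0513)/(2πk) = 0.3459/(2π·0.0574) = 0.9591 m·K/W
  R'_phenolic foam = ln(0.0967/0.0725)/(2πk) = 0.2880/(2π·0.0215) = 2.132 m·K/W
ΣR = 0.002006 + 2.209 + 0.9591 + 2.132 = 5.302 m·K/W
Q' = ΔT/ΣR = (-173 °C − 25.8 °C)/5.302 = -37.5 W/m
(Negative Q' ⇒ heat flows inward; heat gain = 37.5 W/m.)

Q' = 37.5 W/m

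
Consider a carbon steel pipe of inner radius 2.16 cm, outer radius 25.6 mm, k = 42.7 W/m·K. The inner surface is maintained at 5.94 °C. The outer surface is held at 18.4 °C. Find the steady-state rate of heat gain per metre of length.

Q' = 2πk·ΔT/ln(r₂/r₁) = 2π × 42.7 × 12.46 / ln(0.0256/0.0216) = 19700 W/m

Q' = 19.7 kW/m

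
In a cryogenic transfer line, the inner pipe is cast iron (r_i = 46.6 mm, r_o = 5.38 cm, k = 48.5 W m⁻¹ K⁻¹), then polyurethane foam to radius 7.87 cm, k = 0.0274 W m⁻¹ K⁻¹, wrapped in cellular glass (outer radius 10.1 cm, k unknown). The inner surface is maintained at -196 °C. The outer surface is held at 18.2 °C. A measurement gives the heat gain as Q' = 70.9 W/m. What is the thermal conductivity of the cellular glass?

k = 0.0489 W/m·K

ΣR = ΔT/Q' = |-196 − 18.2|/70.9 = 3.021 m·K/W
Known resistances:
  R'_cast iron = ln(0.0538/0.0466)/(2πk) = 0.1437/(2π·48.5) = 4.715×10^-4 m·K/W
  R'_polyurethane foam = ln(0.0787/0.0538)/(2πk) = 0.3804/(2π·0.0274) = 2.209 m·K/W
R_cellular glass = ΣR − ΣR_known = 3.021 − 2.209 = 0.8120 m·K/W
ln(r₂/r₁)/(2πk) = 0.8120 ⇒ k = 0.2495/(2π·0.8120) = 0.0489 W/m·K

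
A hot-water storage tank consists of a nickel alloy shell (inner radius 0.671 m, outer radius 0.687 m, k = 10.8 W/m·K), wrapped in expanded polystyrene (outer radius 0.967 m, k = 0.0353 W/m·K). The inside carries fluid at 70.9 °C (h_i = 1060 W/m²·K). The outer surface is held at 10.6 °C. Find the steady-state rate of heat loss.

Treat each layer as a resistance in series:
  R_conv,in = 1/(4πr²h) = 1/(4π·0.671²·1060) = 1.667×10^-4 K/W
  R_nickel alloy = (1/0.671 − 1/0.687)/(4πk) = 0.03471/(4π·10.8) = 2.557×10^-4 K/W
  R_expanded polystyrene = (1/0.687 − 1/0.967)/(4πk) = 0.4215/(4π·0.0353) = 0.9501 K/W
ΣR = 1.667×10^-4 + 2.557×10^-4 + 0.9501 = 0.9505 K/W
Q = ΔT/ΣR = (70.9 °C − 10.6 °C)/0.9505 = 63.4 W

Q = 63.4 W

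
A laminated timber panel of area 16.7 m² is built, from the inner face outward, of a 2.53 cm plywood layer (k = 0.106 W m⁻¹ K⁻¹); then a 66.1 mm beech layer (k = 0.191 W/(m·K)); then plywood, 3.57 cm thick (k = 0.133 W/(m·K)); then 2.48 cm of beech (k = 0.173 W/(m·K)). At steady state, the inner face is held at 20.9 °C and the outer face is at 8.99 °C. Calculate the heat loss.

Resistance network (inner→outer):
  R_plywood = L/(kA) = 0.0253/(0.106·16.7) = 0.01429 K/W
  R_beech = L/(kA) = 0.0661/(0.191·16.7) = 0.02072 K/W
  R_plywood = L/(kA) = 0.0357/(0.133·16.7) = 0.01607 K/W
  R_beech = L/(kA) = 0.0248/(0.173·16.7) = 0.008584 K/W
ΣR = 0.01429 + 0.02072 + 0.01607 + 0.008584 = 0.05966 K/W
Q = ΔT/ΣR = (20.9 °C − 8.99 °C)/0.05966 = 200 W

Q = 200 W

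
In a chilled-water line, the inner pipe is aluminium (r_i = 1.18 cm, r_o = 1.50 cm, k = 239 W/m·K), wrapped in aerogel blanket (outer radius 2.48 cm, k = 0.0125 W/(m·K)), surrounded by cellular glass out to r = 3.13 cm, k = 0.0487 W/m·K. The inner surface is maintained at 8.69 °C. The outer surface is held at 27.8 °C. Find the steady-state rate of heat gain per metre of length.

Q' = 2.67 W/m

Treat each layer as a resistance in series:
  R'_aluminium = ln(0.0150/0.0118)/(2πk) = 0.2400/(2π·239) = 1.598×10^-4 m·K/W
  R'_aerogel blanket = ln(0.0248/0.0150)/(2πk) = 0.5028/(2π·0.0125) = 6.402 m·K/W
  R'_cellular glass = ln(0.0313/0.0248)/(2πk) = 0.2328/(2π·0.0487) = 0.7607 m·K/W
ΣR = 1.598×10^-4 + 6.402 + 0.7607 = 7.163 m·K/W
Q' = ΔT/ΣR = (8.69 °C − 27.8 °C)/7.163 = -2.67 W/m
(Negative Q' ⇒ heat flows inward; heat gain = 2.67 W/m.)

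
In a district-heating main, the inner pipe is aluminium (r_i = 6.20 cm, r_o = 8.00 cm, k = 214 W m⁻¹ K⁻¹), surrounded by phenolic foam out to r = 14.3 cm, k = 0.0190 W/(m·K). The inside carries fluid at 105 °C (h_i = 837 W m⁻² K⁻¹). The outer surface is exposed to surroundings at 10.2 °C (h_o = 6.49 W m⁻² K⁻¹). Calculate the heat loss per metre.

Q' = 18.8 W/m

Resistance network (inner→outer):
  R'_conv,in = 1/(2πr h) = 1/(2π·0.0620·837) = 0.003067 m·K/W
  R'_aluminium = ln(0.0800/0.0620)/(2πk) = 0.2549/(2π·214) = 1.896×10^-4 m·K/W
  R'_phenolic foam = ln(0.143/0.0800)/(2πk) = 0.5808/(2π·0.0190) = 4.865 m·K/W
  R'_conv,out = 1/(2πr h) = 1/(2π·0.143·6.49) = 0.1715 m·K/W
ΣR = 0.003067 + 1.896×10^-4 + 4.865 + 0.1715 = 5.040 m·K/W
Q' = ΔT/ΣR = (105 °C − 10.2 °C)/5.040 = 18.8 W/m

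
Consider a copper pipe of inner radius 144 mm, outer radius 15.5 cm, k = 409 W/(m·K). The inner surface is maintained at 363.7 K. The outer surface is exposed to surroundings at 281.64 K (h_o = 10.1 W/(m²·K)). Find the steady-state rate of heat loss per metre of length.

Q' = 807 W/m

Series thermal resistances, inner to outer:
  R'_copper = ln(0.155/0.144)/(2πk) = 0.07361/(2π·409) = 2.864×10^-5 m·K/W
  R'_conv,out = 1/(2πr h) = 1/(2π·0.155·10.1) = 0.1017 m·K/W
ΣR = 2.864×10^-5 + 0.1017 = 0.1017 m·K/W
Q' = ΔT/ΣR = (363.7 K − 281.64 K)/0.1017 = 807 W/m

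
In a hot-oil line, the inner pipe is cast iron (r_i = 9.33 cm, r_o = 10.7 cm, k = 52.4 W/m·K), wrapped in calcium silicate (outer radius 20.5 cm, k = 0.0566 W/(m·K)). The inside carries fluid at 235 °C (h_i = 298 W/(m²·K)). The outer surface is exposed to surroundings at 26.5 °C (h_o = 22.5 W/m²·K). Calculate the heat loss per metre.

Series thermal resistances, inner to outer:
  R'_conv,in = 1/(2πr h) = 1/(2π·0.0933·298) = 0.005724 m·K/W
  R'_cast iron = ln(0.107/0.0933)/(2πk) = 0.1370/(2π·52.4) = 4.161×10^-4 m·K/W
  R'_calcium silicate = ln(0.205/0.107)/(2πk) = 0.6502/(2π·0.0566) = 1.828 m·K/W
  R'_conv,out = 1/(2πr h) = 1/(2π·0.205·22.5) = 0.03451 m·K/W
ΣR = 0.005724 + 4.161×10^-4 + 1.828 + 0.03451 = 1.869 m·K/W
Q' = ΔT/ΣR = (235 °C − 26.5 °C)/1.869 = 112 W/m

Q' = 112 W/m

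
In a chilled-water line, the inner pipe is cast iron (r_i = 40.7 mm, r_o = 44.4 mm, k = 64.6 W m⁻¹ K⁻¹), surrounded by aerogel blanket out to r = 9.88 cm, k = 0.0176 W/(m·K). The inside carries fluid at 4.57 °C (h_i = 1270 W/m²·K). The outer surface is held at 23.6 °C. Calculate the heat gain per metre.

Q' = 2.63 W/m

Resistance network (inner→outer):
  R'_conv,in = 1/(2πr h) = 1/(2π·0.0407·1270) = 0.003079 m·K/W
  R'_cast iron = ln(0.0444/0.0407)/(2πk) = 0.08701/(2π·64.6) = 2.144×10^-4 m·K/W
  R'_aerogel blanket = ln(0.0988/0.0444)/(2πk) = 0.7999/(2π·0.0176) = 7.233 m·K/W
ΣR = 0.003079 + 2.144×10^-4 + 7.233 = 7.236 m·K/W
Q' = ΔT/ΣR = (4.57 °C − 23.6 °C)/7.236 = -2.63 W/m
(Negative Q' ⇒ heat flows inward; heat gain = 2.63 W/m.)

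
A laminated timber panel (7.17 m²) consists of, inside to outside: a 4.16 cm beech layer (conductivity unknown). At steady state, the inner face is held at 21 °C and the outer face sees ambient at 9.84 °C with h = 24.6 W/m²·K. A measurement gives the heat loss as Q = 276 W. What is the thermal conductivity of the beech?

ΣR = ΔT/Q = |21 − 9.84|/276 = 0.04043 K/W
Known resistances:
  R_conv,out = 1/(hA) = 1/(24.6·7.17) = 0.005670 K/W
R_beech = ΣR − ΣR_known = 0.04043 − 0.005670 = 0.03476 K/W
L/(kA) = 0.03476 ⇒ k = 0.0416/(0.03476·7.17) = 0.167 W/m·K

k = 0.167 W/m·K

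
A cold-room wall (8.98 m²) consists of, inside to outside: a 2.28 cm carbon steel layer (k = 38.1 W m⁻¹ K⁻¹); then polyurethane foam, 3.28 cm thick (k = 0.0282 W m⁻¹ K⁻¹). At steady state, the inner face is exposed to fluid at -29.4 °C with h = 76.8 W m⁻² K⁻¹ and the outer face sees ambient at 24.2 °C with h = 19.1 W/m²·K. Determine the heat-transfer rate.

Series thermal resistances, inner to outer:
  R_conv,in = 1/(hA) = 1/(76.8·8.98) = 0.001450 K/W
  R_carbon steel = L/(kA) = 0.0228/(38.1·8.98) = 6.664×10^-5 K/W
  R_polyurethane foam = L/(kA) = 0.0328/(0.0282·8.98) = 0.1295 K/W
  R_conv,out = 1/(hA) = 1/(19.1·8.98) = 0.005830 K/W
ΣR = 0.001450 + 6.664×10^-5 + 0.1295 + 0.005830 = 0.1368 K/W
Q = ΔT/ΣR = (-29.4 °C − 24.2 °C)/0.1368 = -392 W
(Negative Q ⇒ heat flows inward; heat gain = 392 W.)

Q = 392 W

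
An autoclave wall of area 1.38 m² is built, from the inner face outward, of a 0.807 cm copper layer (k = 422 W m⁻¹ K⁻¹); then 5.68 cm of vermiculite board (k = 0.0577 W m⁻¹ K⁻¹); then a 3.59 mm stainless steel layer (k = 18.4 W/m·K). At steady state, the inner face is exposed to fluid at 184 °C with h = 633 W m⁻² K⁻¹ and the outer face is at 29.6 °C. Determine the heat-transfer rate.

Q = 216 W

Series thermal resistances, inner to outer:
  R_conv,in = 1/(hA) = 1/(633·1.38) = 0.001145 K/W
  R_copper = L/(kA) = 0.00807/(422·1.38) = 1.386×10^-5 K/W
  R_vermiculite board = L/(kA) = 0.0568/(0.0577·1.38) = 0.7133 K/W
  R_stainless steel = L/(kA) = 0.00359/(18.4·1.38) = 1.414×10^-4 K/W
ΣR = 0.001145 + 1.386×10^-5 + 0.7133 + 1.414×10^-4 = 0.7146 K/W
Q = ΔT/ΣR = (184 °C − 29.6 °C)/0.7146 = 216 W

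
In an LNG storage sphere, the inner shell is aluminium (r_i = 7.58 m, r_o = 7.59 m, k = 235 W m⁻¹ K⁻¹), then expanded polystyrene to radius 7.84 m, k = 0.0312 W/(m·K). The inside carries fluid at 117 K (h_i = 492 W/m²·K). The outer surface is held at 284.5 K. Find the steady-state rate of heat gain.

Q = 15600 W

Treat each layer as a resistance in series:
  R_conv,in = 1/(4πr²h) = 1/(4π·7.58²·492) = 2.815×10^-6 K/W
  R_aluminium = (1/7.58 − 1/7.59)/(4πk) = 1.738×10^-4/(4π·235) = 5.886×10^-8 K/W
  R_expanded polystyrene = (1/7.59 − 1/7.84)/(4πk) = 0.004201/(4π·0.0312) = 0.01072 K/W
ΣR = 2.815×10^-6 + 5.886×10^-8 + 0.01072 = 0.01072 K/W
Q = ΔT/ΣR = (117 K − 284.5 K)/0.01072 = -15600 W
(Negative Q ⇒ heat flows inward; heat gain = 15600 W.)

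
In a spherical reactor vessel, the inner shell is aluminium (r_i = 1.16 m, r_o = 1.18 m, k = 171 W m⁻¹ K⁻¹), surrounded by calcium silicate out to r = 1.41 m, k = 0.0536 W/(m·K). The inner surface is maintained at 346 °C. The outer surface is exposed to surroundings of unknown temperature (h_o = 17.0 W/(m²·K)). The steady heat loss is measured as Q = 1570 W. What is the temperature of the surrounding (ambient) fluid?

T_out = 20.1 °C

Series resistances:
  R_aluminium = (1/1.16 − 1/1.18)/(4πk) = 0.01461/(4π·171) = 6.800×10^-6 K/W
  R_calcium silicate = (1/1.18 − 1/1.41)/(4πk) = 0.1382/(4π·0.0536) = 0.2052 K/W
  R_conv,out = 1/(4πr²h) = 1/(4π·1.41²·17.0) = 0.002355 K/W
ΣR = 0.2076 K/W
ΔT = Q·ΣR = 1570 × 0.2076 = 325.9 K
Heat flows outward, so T_out = T_in − ΔT = 346 − 325.9 = 20.1 °C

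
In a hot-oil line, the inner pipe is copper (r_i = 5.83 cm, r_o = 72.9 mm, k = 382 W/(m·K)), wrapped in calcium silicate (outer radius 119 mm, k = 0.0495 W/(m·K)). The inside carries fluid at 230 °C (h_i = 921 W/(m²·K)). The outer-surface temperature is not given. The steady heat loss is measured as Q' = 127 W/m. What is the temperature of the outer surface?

T_out = 29.5 °C

Series resistances:
  R'_conv,in = 1/(2πr h) = 1/(2π·0.0583·921) = 0.002964 m·K/W
  R'_copper = ln(0.0729/0.0583)/(2πk) = 0.2235/(2π·382) = 9.311×10^-5 m·K/W
  R'_calcium silicate = ln(0.119/0.0729)/(2πk) = 0.4900/(2π·0.0495) = 1.576 m·K/W
ΣR = 1.579 m·K/W
ΔT = Q'·ΣR = 127 × 1.579 = 200.5 K
Heat flows outward, so T_out = T_in − ΔT = 230 − 200.5 = 29.5 °C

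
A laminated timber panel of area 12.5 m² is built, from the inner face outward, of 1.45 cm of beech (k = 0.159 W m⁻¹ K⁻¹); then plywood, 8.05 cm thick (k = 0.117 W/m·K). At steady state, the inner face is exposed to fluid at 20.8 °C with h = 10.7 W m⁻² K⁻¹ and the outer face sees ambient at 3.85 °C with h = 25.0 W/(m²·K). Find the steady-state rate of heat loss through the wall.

Q = 232 W

Treat each layer as a resistance in series:
  R_conv,in = 1/(hA) = 1/(10.7·12.5) = 0.007477 K/W
  R_beech = L/(kA) = 0.0145/(0.159·12.5) = 0.007296 K/W
  R_plywood = L/(kA) = 0.0805/(0.117·12.5) = 0.05504 K/W
  R_conv,out = 1/(hA) = 1/(25.0·12.5) = 0.003200 K/W
ΣR = 0.007477 + 0.007296 + 0.05504 + 0.003200 = 0.07301 K/W
Q = ΔT/ΣR = (20.8 °C − 3.85 °C)/0.07301 = 232 W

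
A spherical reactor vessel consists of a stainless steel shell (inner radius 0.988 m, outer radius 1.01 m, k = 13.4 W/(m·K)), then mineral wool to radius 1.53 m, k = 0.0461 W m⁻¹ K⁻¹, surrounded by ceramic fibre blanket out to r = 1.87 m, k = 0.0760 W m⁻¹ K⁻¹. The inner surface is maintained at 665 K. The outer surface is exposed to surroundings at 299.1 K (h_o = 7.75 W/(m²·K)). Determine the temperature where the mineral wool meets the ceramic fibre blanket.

Resistance network (inner→outer):
  R_stainless steel = (1/0.988 − 1/1.01)/(4πk) = 0.02205/(4π·13.4) = 1.309×10^-4 K/W
  R_mineral wool = (1/1.01 − 1/1.53)/(4πk) = 0.3365/(4π·0.0461) = 0.5809 K/W
  R_ceramic fibre blanket = (1/1.53 − 1/1.87)/(4πk) = 0.1188/(4π·0.0760) = 0.1244 K/W
  R_conv,out = 1/(4πr²h) = 1/(4π·1.87²·7.75) = 0.002936 K/W
ΣR = 1.309×10^-4 + 0.5809 + 0.1244 + 0.002936 = 0.7084 K/W
Q = ΔT/ΣR = (665 K − 299.1 K)/0.7084 = 516.5 W
From the inner boundary to the mineral wool/ceramic fibre blanket interface, ΣR_partial = 0.5810 K/W.
T_interface = T_in − Q·ΣR_partial = 665 K − (516.5)(0.5810) = 364.9 K

T = 364.9 K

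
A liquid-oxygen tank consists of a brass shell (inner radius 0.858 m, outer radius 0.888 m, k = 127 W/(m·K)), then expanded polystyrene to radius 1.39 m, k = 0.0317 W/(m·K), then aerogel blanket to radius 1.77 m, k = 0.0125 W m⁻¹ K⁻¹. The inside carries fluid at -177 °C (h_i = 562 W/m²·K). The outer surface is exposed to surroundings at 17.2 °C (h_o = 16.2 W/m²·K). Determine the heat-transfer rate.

Resistance network (inner→outer):
  R_conv,in = 1/(4πr²h) = 1/(4π·0.858²·562) = 1.923×10^-4 K/W
  R_brass = (1/0.858 − 1/0.888)/(4πk) = 0.03938/(4π·127) = 2.467×10^-5 K/W
  R_expanded polystyrene = (1/0.888 − 1/1.39)/(4πk) = 0.4067/(4π·0.0317) = 1.021 K/W
  R_aerogel blanket = (1/1.39 − 1/1.77)/(4πk) = 0.1545/(4π·0.0125) = 0.9833 K/W
  R_conv,out = 1/(4πr²h) = 1/(4π·1.77²·16.2) = 0.001568 K/W
ΣR = 1.923×10^-4 + 2.467×10^-5 + 1.021 + 0.9833 + 0.001568 = 2.006 K/W
Q = ΔT/ΣR = (-177 °C − 17.2 °C)/2.006 = -96.8 W
(Negative Q ⇒ heat flows inward; heat gain = 96.8 W.)

Q = 96.8 W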